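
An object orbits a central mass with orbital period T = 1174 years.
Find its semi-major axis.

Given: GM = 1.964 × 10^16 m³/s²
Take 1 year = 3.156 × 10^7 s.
T = 1174 years = 3.70514 × 10^10 s
GM = 1.964 × 10^16 m³/s²
Kepler's third law: a³ = GM T² / (4π²)
T² = 1.37281 × 10^21 s²
a³ = (1.964 × 10^16) × (1.37281 × 10^21) / (4π²) = 6.82955 × 10^35 m³
a = (a³)^(1/3) = 8.80638 × 10^11 m ≈ 8.806 × 10^11 m

Final answer: 8.806 × 10^11 m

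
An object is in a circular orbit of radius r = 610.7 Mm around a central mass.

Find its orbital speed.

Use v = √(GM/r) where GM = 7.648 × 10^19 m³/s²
r = 610.7 Mm = 6.107 × 10^8 m
GM = 7.648 × 10^19 m³/s²
GM/r = (7.648 × 10^19) / (6.107 × 10^8) = 1.25233 × 10^11 m²/s²
v = √(GM/r) = 353883 m/s ≈ 353.9 km/s

Final answer: 353.9 km/s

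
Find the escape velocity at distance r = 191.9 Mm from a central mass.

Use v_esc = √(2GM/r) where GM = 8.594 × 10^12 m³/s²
r = 191.9 Mm = 1.919 × 10^8 m
GM = 8.594 × 10^12 m³/s²
2GM/r = 2 × (8.594 × 10^12) / (1.919 × 10^8) = 89567.5 m²/s²
v_esc = √(2GM/r) = 299.278 m/s ≈ 299.3 m/s

Final answer: 299.3 m/s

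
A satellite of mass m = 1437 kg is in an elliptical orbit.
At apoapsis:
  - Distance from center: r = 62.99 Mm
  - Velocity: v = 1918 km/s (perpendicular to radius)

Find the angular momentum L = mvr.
r = 62.99 Mm = 6.299 × 10^7 m
v = 1918 km/s = 1.918 × 10^6 m/s
vr = 1.918 × 10^6 × 6.299 × 10^7 = 1.20815 × 10^14 m²/s
L = m × vr = 1437 × 1.20815 × 10^14 = 1.73611 × 10^17 kg·m²/s ≈ 1.736 × 10^17 kg·m²/s

Final answer: L = 1.736 × 10^17 kg·m²/s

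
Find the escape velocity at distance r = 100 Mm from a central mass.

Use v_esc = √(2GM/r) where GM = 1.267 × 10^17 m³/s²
r = 100 Mm = 1 × 10^8 m
GM = 1.267 × 10^17 m³/s²
2GM/r = 2 × (1.267 × 10^17) / (1 × 10^8) = 2.534 × 10^9 m²/s²
v_esc = √(2GM/r) = 50338.9 m/s ≈ 50.34 km/s

Final answer: 50.34 km/s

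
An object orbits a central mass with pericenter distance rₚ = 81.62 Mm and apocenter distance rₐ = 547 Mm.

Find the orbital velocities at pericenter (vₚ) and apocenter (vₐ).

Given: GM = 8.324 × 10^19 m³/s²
rₚ = 81.62 Mm = 8.162 × 10^7 m
rₐ = 547 Mm = 5.47 × 10^8 m
GM = 8.324 × 10^19 m³/s²
a = (rₚ + rₐ)/2 = 3.1431 × 10^8 m
Vis-viva: v² = GM (2/r − 1/a)
vₚ² = 8.324 × 10^19 × (2.45038 × 10^-8 − 3.18157 × 10^-9) = 1.77486 × 10^12 m²/s²
vₚ = 1.33224 × 10^6 m/s ≈ 1332 km/s
vₐ² = 8.324 × 10^19 × (3.65631 × 10^-9 − 3.18157 × 10^-9) = 3.95169 × 10^10 m²/s²
vₐ = 198789 m/s ≈ 198.8 km/s

Final answer: vₚ = 1332 km/s, vₐ = 198.8 km/s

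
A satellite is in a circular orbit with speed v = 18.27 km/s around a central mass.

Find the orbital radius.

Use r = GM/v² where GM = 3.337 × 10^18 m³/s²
v = 18.27 km/s = 18270 m/s
GM = 3.337 × 10^18 m³/s²
v² = 3.33793 × 10^8 m²/s²
r = GM/v² = (3.337 × 10^18) / (3.33793 × 10^8) = 9.99722 × 10^9 m ≈ 9.997 Gm

Final answer: 9.997 Gm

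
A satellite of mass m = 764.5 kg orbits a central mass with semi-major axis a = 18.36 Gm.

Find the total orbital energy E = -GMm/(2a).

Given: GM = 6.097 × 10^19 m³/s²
a = 18.36 Gm = 1.836 × 10^10 m
GM = 6.097 × 10^19 m³/s²
2a = 3.672 × 10^10 m
GMm = 6.097 × 10^19 × 764.5 = 4.66116 × 10^22 m³·kg/s²
E = −GMm/(2a) = -1.26938 × 10^12 J ≈ -1.269 TJ

Final answer: -1.269 TJ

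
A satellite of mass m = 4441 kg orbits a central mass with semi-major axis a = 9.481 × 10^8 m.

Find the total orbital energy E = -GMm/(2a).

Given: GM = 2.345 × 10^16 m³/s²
a = 9.481 × 10^8 m
GM = 2.345 × 10^16 m³/s²
2a = 1.8962 × 10^9 m
GMm = 2.345 × 10^16 × 4441 = 1.04141 × 10^20 m³·kg/s²
E = −GMm/(2a) = -5.49211 × 10^10 J ≈ -54.92 GJ

Final answer: -54.92 GJ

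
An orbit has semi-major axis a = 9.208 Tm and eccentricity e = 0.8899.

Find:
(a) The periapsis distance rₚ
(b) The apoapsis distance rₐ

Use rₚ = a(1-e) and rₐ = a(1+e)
a = 9.208 Tm = 9.208 × 10^12 m
e = 0.8899:  1 − e = 0.1101,  1 + e = 1.8899
(a) rₚ = a(1 − e) = 9.208 × 10^12 m × 0.1101 = 1.0138 × 10^12 m ≈ 1.014 Tm
(b) rₐ = a(1 + e) = 9.208 × 10^12 m × 1.8899 = 1.74022 × 10^13 m ≈ 17.4 Tm

Final answer:
(a) rₚ = 1.014 Tm
(b) rₐ = 17.4 Tm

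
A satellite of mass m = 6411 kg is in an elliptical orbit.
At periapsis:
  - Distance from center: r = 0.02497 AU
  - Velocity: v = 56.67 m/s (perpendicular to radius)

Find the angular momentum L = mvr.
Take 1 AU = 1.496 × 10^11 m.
r = 0.02497 AU = 3.73551 × 10^9 m
v = 56.67 m/s
vr = 56.67 × 3.73551 × 10^9 = 2.11691 × 10^11 m²/s
L = m × vr = 6411 × 2.11691 × 10^11 = 1.35715 × 10^15 kg·m²/s ≈ 1.357 × 10^15 kg·m²/s

Final answer: L = 1.357 × 10^15 kg·m²/s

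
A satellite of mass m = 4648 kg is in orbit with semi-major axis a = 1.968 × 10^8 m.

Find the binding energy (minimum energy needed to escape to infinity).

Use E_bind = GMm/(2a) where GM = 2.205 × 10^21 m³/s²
a = 1.968 × 10^8 m
GM = 2.205 × 10^21 m³/s²
m = 4648 kg
GMm = 2.205 × 10^21 × 4648 = 1.02488 × 10^25 m³·kg/s²
2a = 3.936 × 10^8 m
E_bind = GMm/(2a) = 2.60387 × 10^16 J ≈ 26.04 PJ

Final answer: 26.04 PJ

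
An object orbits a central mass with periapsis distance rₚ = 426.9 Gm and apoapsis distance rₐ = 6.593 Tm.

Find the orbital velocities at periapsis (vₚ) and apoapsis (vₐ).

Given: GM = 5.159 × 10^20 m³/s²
rₚ = 426.9 Gm = 4.269 × 10^11 m
rₐ = 6.593 Tm = 6.593 × 10^12 m
GM = 5.159 × 10^20 m³/s²
a = (rₚ + rₐ)/2 = 3.50995 × 10^12 m
Vis-viva: v² = GM (2/r − 1/a)
vₚ² = 5.159 × 10^20 × (4.68494 × 10^-12 − 2.84904 × 10^-13) = 2.26998 × 10^9 m²/s²
vₚ = 47644.3 m/s ≈ 47.64 km/s
vₐ² = 5.159 × 10^20 × (3.03352 × 10^-13 − 2.84904 × 10^-13) = 9.51717 × 10^6 m²/s²
vₐ = 3084.99 m/s ≈ 3.085 km/s

Final answer: vₚ = 47.64 km/s, vₐ = 3.085 km/s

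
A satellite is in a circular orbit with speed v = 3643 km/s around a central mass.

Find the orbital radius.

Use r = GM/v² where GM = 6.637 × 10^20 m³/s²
v = 3643 km/s = 3.643 × 10^6 m/s
GM = 6.637 × 10^20 m³/s²
v² = 1.32714 × 10^13 m²/s²
r = GM/v² = (6.637 × 10^20) / (1.32714 × 10^13) = 5.00096 × 10^7 m ≈ 50.01 Mm

Final answer: 50.01 Mm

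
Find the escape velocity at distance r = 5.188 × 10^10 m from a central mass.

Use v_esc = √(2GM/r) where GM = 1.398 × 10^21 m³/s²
r = 5.188 × 10^10 m
GM = 1.398 × 10^21 m³/s²
2GM/r = 2 × (1.398 × 10^21) / (5.188 × 10^10) = 5.38936 × 10^10 m²/s²
v_esc = √(2GM/r) = 232150 m/s ≈ 232.1 km/s

Final answer: 232.1 km/s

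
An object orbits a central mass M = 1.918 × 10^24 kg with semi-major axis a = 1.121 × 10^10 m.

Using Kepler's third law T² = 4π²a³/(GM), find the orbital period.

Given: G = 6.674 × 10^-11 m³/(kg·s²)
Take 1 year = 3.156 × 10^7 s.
M = 1.918 × 10^24 kg
GM = G × M = 6.674 × 10^-11 × 1.918 × 10^24 = 1.28007 × 10^14 m³/s²
a = 1.121 × 10^10 m
a³ = 1.40869 × 10^30 m³
T = 2π √(a³/GM) = 2π √((1.40869 × 10^30) / (1.28007 × 10^14)) = 2π × 1.04904 × 10^8 s
T = 6.5913 × 10^8 s ≈ 20.88 years

Final answer: 20.88 years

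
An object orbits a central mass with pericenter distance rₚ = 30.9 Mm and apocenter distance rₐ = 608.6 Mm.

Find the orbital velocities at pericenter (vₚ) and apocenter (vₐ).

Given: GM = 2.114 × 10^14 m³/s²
rₚ = 30.9 Mm = 3.09 × 10^7 m
rₐ = 608.6 Mm = 6.086 × 10^8 m
GM = 2.114 × 10^14 m³/s²
a = (rₚ + rₐ)/2 = 3.1975 × 10^8 m
Vis-viva: v² = GM (2/r − 1/a)
vₚ² = 2.114 × 10^14 × (6.47249 × 10^-8 − 3.12744 × 10^-9) = 1.30217 × 10^7 m²/s²
vₚ = 3608.56 m/s ≈ 3.609 km/s
vₐ² = 2.114 × 10^14 × (3.28623 × 10^-9 − 3.12744 × 10^-9) = 33567.7 m²/s²
vₐ = 183.215 m/s ≈ 183.2 m/s

Final answer: vₚ = 3.609 km/s, vₐ = 183.2 m/s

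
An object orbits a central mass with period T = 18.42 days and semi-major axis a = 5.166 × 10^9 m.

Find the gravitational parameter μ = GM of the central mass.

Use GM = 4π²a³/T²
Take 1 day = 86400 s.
T = 18.42 days = 1.59149 × 10^6 s
a = 5.166 × 10^9 m
a³ = 1.37868 × 10^29 m³
T² = 2.53283 × 10^12 s²
GM = 4π² × (1.37868 × 10^29) / (2.53283 × 10^12) = 2.1489 × 10^18 m³/s²
GM ≈ 2.149 × 10^18 m³/s²

Final answer: GM = 2.149 × 10^18 m³/s²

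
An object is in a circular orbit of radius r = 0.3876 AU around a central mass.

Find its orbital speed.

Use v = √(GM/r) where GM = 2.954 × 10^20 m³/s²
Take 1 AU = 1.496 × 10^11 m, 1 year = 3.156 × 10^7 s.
r = 0.3876 AU = 5.7985 × 10^10 m
GM = 2.954 × 10^20 m³/s²
GM/r = (2.954 × 10^20) / (5.7985 × 10^10) = 5.09442 × 10^9 m²/s²
v = √(GM/r) = 71375.2 m/s ≈ 15.06 AU/year

Final answer: 15.06 AU/year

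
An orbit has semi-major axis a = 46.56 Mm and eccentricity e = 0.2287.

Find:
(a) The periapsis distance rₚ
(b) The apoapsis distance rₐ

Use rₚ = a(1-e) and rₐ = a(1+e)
a = 46.56 Mm = 4.656 × 10^7 m
e = 0.2287:  1 − e = 0.7713,  1 + e = 1.2287
(a) rₚ = a(1 − e) = 4.656 × 10^7 m × 0.7713 = 3.59117 × 10^7 m ≈ 35.91 Mm
(b) rₐ = a(1 + e) = 4.656 × 10^7 m × 1.2287 = 5.72083 × 10^7 m ≈ 57.21 Mm

Final answer:
(a) rₚ = 35.91 Mm
(b) rₐ = 57.21 Mm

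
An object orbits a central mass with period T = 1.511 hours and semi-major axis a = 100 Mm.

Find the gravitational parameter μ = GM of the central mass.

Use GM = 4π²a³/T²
T = 1.511 hours = 5439.6 s
a = 100 Mm = 1 × 10^8 m
a³ = 1 × 10^24 m³
T² = 2.95892 × 10^7 s²
GM = 4π² × (1 × 10^24) / (2.95892 × 10^7) = 1.33421 × 10^18 m³/s²
GM ≈ 1.334 × 10^18 m³/s²

Final answer: GM = 1.334 × 10^18 m³/s²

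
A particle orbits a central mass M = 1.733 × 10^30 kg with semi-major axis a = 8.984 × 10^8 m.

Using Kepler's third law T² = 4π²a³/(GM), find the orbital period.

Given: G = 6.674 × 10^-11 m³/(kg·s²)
M = 1.733 × 10^30 kg
GM = G × M = 6.674 × 10^-11 × 1.733 × 10^30 = 1.1566 × 10^20 m³/s²
a = 8.984 × 10^8 m
a³ = 7.25119 × 10^26 m³
T = 2π √(a³/GM) = 2π √((7.25119 × 10^26) / (1.1566 × 10^20)) = 2π × 2503.87 s
T = 15732.3 s ≈ 4.37 hours

Final answer: 4.37 hours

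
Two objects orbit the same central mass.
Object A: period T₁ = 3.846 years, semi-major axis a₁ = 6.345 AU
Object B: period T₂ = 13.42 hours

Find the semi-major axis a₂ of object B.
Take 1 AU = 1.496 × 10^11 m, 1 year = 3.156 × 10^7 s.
T₁ = 3.846 years = 1.2138 × 10^8 s
T₂ = 13.42 hours = 48312 s
a₁ = 6.345 AU = 9.49212 × 10^11 m
Kepler's third law: (T₂/T₁)² = (a₂/a₁)³  ⇒  a₂ = a₁ (T₂/T₁)^(2/3)
T₂/T₁ = 0.000398024
(T₂/T₁)^(2/3) = 0.00541094
a₂ = 9.49212 × 10^11 m × 0.00541094 = 5.13613 × 10^9 m ≈ 0.03433 AU

Final answer: a₂ = 0.03433 AU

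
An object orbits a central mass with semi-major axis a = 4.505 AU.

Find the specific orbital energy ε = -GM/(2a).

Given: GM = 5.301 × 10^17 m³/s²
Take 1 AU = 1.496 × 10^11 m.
a = 4.505 AU = 6.73948 × 10^11 m
GM = 5.301 × 10^17 m³/s²
2a = 1.3479 × 10^12 m
ε = −GM/(2a) = -393280 J/kg ≈ -393.3 kJ/kg

Final answer: -393.3 kJ/kg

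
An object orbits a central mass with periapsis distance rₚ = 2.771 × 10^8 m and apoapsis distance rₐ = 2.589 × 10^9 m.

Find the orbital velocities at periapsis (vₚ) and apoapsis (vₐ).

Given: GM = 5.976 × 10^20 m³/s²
rₚ = 2.771 × 10^8 m
rₐ = 2.589 × 10^9 m
GM = 5.976 × 10^20 m³/s²
a = (rₚ + rₐ)/2 = 1.43305 × 10^9 m
Vis-viva: v² = GM (2/r − 1/a)
vₚ² = 5.976 × 10^20 × (7.21761 × 10^-9 − 6.97812 × 10^-10) = 3.89623 × 10^12 m²/s²
vₚ = 1.97389 × 10^6 m/s ≈ 1974 km/s
vₐ² = 5.976 × 10^20 × (7.72499 × 10^-10 − 6.97812 × 10^-10) = 4.46328 × 10^10 m²/s²
vₐ = 211265 m/s ≈ 211.3 km/s

Final answer: vₚ = 1974 km/s, vₐ = 211.3 km/s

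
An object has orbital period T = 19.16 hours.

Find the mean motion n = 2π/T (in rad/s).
T = 19.16 hours = 68976 s
n = 2π / 68976 s = 9.10923 × 10^-5 rad/s ≈ 9.109 × 10^-5 rad/s

Final answer: n = 9.109 × 10^-5 rad/s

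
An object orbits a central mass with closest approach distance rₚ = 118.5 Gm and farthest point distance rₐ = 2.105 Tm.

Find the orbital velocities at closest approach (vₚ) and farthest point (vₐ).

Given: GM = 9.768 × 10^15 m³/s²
rₚ = 118.5 Gm = 1.185 × 10^11 m
rₐ = 2.105 Tm = 2.105 × 10^12 m
GM = 9.768 × 10^15 m³/s²
a = (rₚ + rₐ)/2 = 1.11175 × 10^12 m
Vis-viva: v² = GM (2/r − 1/a)
vₚ² = 9.768 × 10^15 × (1.68776 × 10^-11 − 8.99483 × 10^-13) = 156075 m²/s²
vₚ = 395.063 m/s ≈ 395.1 m/s
vₐ² = 9.768 × 10^15 × (9.50119 × 10^-13 − 8.99483 × 10^-13) = 494.612 m²/s²
vₐ = 22.2399 m/s ≈ 22.24 m/s

Final answer: vₚ = 395.1 m/s, vₐ = 22.24 m/s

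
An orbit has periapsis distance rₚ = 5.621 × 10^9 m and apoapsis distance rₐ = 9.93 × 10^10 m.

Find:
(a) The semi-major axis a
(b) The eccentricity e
rₚ = 5.621 × 10^9 m
rₐ = 9.93 × 10^10 m
(a) a = (rₚ + rₐ)/2 = 5.24605 × 10^10 m ≈ 5.246 × 10^10 m
(b) e = (rₐ − rₚ)/(rₐ + rₚ) = (9.3679 × 10^10) / (1.04921 × 10^11) = 0.892853

Final answer:
(a) a = 5.246 × 10^10 m
(b) e = 0.8929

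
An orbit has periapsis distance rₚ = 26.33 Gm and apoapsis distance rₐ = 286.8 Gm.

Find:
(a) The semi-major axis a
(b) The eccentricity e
rₚ = 26.33 Gm = 2.633 × 10^10 m
rₐ = 286.8 Gm = 2.868 × 10^11 m
(a) a = (rₚ + rₐ)/2 = 1.56565 × 10^11 m ≈ 156.6 Gm
(b) e = (rₐ − rₚ)/(rₐ + rₚ) = (2.6047 × 10^11) / (3.1313 × 10^11) = 0.831827

Final answer:
(a) a = 156.6 Gm
(b) e = 0.8318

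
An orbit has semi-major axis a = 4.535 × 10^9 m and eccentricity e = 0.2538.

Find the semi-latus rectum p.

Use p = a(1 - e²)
a = 4.535 × 10^9 m
e = 0.2538,  e² = 0.0644144,  1 − e² = 0.935586
p = a(1 − e²) = 4.535 × 10^9 m × 0.935586 = 4.24288 × 10^9 m ≈ 4.243 × 10^9 m

Final answer: p = 4.243 × 10^9 m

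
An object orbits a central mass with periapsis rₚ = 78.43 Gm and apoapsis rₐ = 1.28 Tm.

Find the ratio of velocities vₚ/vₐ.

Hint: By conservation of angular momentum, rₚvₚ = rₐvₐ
rₚ = 78.43 Gm = 7.843 × 10^10 m
rₐ = 1.28 Tm = 1.28 × 10^12 m
rₚvₚ = rₐvₐ  ⇒  vₚ/vₐ = rₐ/rₚ
vₚ/vₐ = (1.28 × 10^12) / (7.843 × 10^10) = 16.3203

Final answer: vₚ/vₐ = 16.32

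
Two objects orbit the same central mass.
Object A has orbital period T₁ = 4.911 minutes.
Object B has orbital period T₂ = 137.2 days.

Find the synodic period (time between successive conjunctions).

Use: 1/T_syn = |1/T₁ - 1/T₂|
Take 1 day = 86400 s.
T₁ = 4.911 minutes = 294.66 s
T₂ = 137.2 days = 1.18541 × 10^7 s
1/T₁ = 0.00339374 s⁻¹
1/T₂ = 8.43591 × 10^-8 s⁻¹
|1/T₁ − 1/T₂| = 0.00339366 s⁻¹
T_syn = 1 / |1/T₁ − 1/T₂| = 294.667 s ≈ 4.911 minutes

Final answer: T_syn = 4.911 minutes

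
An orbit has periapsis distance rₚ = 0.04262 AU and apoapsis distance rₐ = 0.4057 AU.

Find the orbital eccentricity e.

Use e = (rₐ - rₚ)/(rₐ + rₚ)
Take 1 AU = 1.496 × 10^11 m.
rₚ = 0.04262 AU = 6.37595 × 10^9 m
rₐ = 0.4057 AU = 6.06927 × 10^10 m
rₐ − rₚ = 5.43168 × 10^10 m
rₐ + rₚ = 6.70687 × 10^10 m
e = (rₐ − rₚ)/(rₐ + rₚ) = 0.809868

Final answer: e = 0.8099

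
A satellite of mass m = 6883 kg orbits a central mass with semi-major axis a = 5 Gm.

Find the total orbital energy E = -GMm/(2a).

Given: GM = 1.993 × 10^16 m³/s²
a = 5 Gm = 5 × 10^9 m
GM = 1.993 × 10^16 m³/s²
2a = 1 × 10^10 m
GMm = 1.993 × 10^16 × 6883 = 1.37178 × 10^20 m³·kg/s²
E = −GMm/(2a) = -1.37178 × 10^10 J ≈ -13.72 GJ

Final answer: -13.72 GJ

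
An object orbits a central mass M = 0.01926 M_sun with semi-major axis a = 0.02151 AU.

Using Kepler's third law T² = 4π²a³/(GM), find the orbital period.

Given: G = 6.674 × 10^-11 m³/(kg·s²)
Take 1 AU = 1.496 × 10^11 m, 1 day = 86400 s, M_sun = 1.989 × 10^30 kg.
M = 0.01926 M_sun = 3.83081 × 10^28 kg
GM = G × M = 6.674 × 10^-11 × 3.83081 × 10^28 = 2.55669 × 10^18 m³/s²
a = 0.02151 AU = 3.2179 × 10^9 m
a³ = 3.33208 × 10^28 m³
T = 2π √(a³/GM) = 2π √((3.33208 × 10^28) / (2.55669 × 10^18)) = 2π × 114161 s
T = 717297 s ≈ 8.302 days

Final answer: 8.302 days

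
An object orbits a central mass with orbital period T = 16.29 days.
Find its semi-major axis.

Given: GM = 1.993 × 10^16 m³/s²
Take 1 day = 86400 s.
T = 16.29 days = 1.40746 × 10^6 s
GM = 1.993 × 10^16 m³/s²
Kepler's third law: a³ = GM T² / (4π²)
T² = 1.98093 × 10^12 s²
a³ = (1.993 × 10^16) × (1.98093 × 10^12) / (4π²) = 1.00004 × 10^27 m³
a = (a³)^(1/3) = 1.00001 × 10^9 m ≈ 1 Gm

Final answer: 1 Gm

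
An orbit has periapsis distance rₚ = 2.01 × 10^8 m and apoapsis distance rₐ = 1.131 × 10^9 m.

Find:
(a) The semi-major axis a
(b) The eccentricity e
rₚ = 2.01 × 10^8 m
rₐ = 1.131 × 10^9 m
(a) a = (rₚ + rₐ)/2 = 6.66 × 10^8 m ≈ 6.66 × 10^8 m
(b) e = (rₐ − rₚ)/(rₐ + rₚ) = (9.3 × 10^8) / (1.332 × 10^9) = 0.698198

Final answer:
(a) a = 6.66 × 10^8 m
(b) e = 0.6982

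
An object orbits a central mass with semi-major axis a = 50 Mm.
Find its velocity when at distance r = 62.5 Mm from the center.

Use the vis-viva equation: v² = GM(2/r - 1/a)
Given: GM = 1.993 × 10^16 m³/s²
a = 50 Mm = 5 × 10^7 m
r = 62.5 Mm = 6.25 × 10^7 m
GM = 1.993 × 10^16 m³/s²
2/r − 1/a = 3.2 × 10^-8 − 2 × 10^-8 = 1.2 × 10^-8 m⁻¹
v² = GM (2/r − 1/a) = 2.3916 × 10^8 m²/s²
v = 15464.8 m/s ≈ 15.46 km/s

Final answer: 15.46 km/s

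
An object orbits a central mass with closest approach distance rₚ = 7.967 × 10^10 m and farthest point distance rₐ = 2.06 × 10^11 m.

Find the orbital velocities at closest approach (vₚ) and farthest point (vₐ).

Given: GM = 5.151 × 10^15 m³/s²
rₚ = 7.967 × 10^10 m
rₐ = 2.06 × 10^11 m
GM = 5.151 × 10^15 m³/s²
a = (rₚ + rₐ)/2 = 1.42835 × 10^11 m
Vis-viva: v² = GM (2/r − 1/a)
vₚ² = 5.151 × 10^15 × (2.51036 × 10^-11 − 7.00109 × 10^-12) = 93245.8 m²/s²
vₚ = 305.362 m/s ≈ 305.4 m/s
vₐ² = 5.151 × 10^15 × (9.70874 × 10^-12 − 7.00109 × 10^-12) = 13947.1 m²/s²
vₐ = 118.098 m/s ≈ 118.1 m/s

Final answer: vₚ = 305.4 m/s, vₐ = 118.1 m/s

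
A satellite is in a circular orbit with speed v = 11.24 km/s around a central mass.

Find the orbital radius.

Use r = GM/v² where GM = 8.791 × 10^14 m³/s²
v = 11.24 km/s = 11240 m/s
GM = 8.791 × 10^14 m³/s²
v² = 1.26338 × 10^8 m²/s²
r = GM/v² = (8.791 × 10^14) / (1.26338 × 10^8) = 6.95834 × 10^6 m ≈ 6.958 × 10^6 m

Final answer: 6.958 × 10^6 m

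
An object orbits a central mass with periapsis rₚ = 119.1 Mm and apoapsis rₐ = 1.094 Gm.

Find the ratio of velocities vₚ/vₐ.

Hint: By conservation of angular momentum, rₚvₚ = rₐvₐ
rₚ = 119.1 Mm = 1.191 × 10^8 m
rₐ = 1.094 Gm = 1.094 × 10^9 m
rₚvₚ = rₐvₐ  ⇒  vₚ/vₐ = rₐ/rₚ
vₚ/vₐ = (1.094 × 10^9) / (1.191 × 10^8) = 9.18556

Final answer: vₚ/vₐ = 9.186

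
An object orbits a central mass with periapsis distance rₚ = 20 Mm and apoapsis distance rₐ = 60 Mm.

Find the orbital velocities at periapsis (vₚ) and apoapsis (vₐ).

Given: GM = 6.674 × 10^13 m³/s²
rₚ = 20 Mm = 2 × 10^7 m
rₐ = 60 Mm = 6 × 10^7 m
GM = 6.674 × 10^13 m³/s²
a = (rₚ + rₐ)/2 = 4 × 10^7 m
Vis-viva: v² = GM (2/r − 1/a)
vₚ² = 6.674 × 10^13 × (1 × 10^-7 − 2.5 × 10^-8) = 5.0055 × 10^6 m²/s²
vₚ = 2237.3 m/s ≈ 2.237 km/s
vₐ² = 6.674 × 10^13 × (3.33333 × 10^-8 − 2.5 × 10^-8) = 556167 m²/s²
vₐ = 745.766 m/s ≈ 745.8 m/s

Final answer: vₚ = 2.237 km/s, vₐ = 745.8 m/s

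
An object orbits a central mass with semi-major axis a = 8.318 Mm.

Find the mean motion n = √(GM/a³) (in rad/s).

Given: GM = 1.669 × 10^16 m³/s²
a = 8.318 Mm = 8.318 × 10^6 m
GM = 1.669 × 10^16 m³/s²
a³ = 5.75515 × 10^20 m³
GM/a³ = (1.669 × 10^16) / (5.75515 × 10^20) = 2.90001 × 10^-5 s⁻²
n = √(GM/a³) = 0.00538517 rad/s ≈ 0.005385 rad/s

Final answer: n = 0.005385 rad/s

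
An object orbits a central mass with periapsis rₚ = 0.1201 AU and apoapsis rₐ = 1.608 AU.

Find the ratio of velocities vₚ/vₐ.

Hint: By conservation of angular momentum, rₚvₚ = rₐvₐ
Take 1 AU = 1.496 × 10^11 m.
rₚ = 0.1201 AU = 1.7967 × 10^10 m
rₐ = 1.608 AU = 2.40557 × 10^11 m
rₚvₚ = rₐvₐ  ⇒  vₚ/vₐ = rₐ/rₚ
vₚ/vₐ = (2.40557 × 10^11) / (1.7967 × 10^10) = 13.3888

Final answer: vₚ/vₐ = 13.39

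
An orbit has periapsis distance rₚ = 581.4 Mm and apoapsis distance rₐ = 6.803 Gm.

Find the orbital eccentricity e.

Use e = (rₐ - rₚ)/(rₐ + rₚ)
rₚ = 581.4 Mm = 5.814 × 10^8 m
rₐ = 6.803 Gm = 6.803 × 10^9 m
rₐ − rₚ = 6.2216 × 10^9 m
rₐ + rₚ = 7.3844 × 10^9 m
e = (rₐ − rₚ)/(rₐ + rₚ) = 0.842533

Final answer: e = 0.8425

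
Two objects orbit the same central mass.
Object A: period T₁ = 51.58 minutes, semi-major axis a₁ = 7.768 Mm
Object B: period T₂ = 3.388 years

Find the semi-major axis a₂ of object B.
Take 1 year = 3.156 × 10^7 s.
T₁ = 51.58 minutes = 3094.8 s
T₂ = 3.388 years = 1.06925 × 10^8 s
a₁ = 7.768 Mm = 7.768 × 10^6 m
Kepler's third law: (T₂/T₁)² = (a₂/a₁)³  ⇒  a₂ = a₁ (T₂/T₁)^(2/3)
T₂/T₁ = 34550
(T₂/T₁)^(2/3) = 1060.8
a₂ = 7.768 × 10^6 m × 1060.8 = 8.24026 × 10^9 m ≈ 8.24 Gm

Final answer: a₂ = 8.24 Gm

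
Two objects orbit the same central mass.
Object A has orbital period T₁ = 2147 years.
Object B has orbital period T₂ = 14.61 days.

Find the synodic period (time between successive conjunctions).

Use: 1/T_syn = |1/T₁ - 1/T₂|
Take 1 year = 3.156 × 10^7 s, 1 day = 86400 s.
T₁ = 2147 years = 6.77593 × 10^10 s
T₂ = 14.61 days = 1.2623 × 10^6 s
1/T₁ = 1.47581 × 10^-11 s⁻¹
1/T₂ = 7.92202 × 10^-7 s⁻¹
|1/T₁ − 1/T₂| = 7.92187 × 10^-7 s⁻¹
T_syn = 1 / |1/T₁ − 1/T₂| = 1.26233 × 10^6 s ≈ 14.61 days

Final answer: T_syn = 14.61 days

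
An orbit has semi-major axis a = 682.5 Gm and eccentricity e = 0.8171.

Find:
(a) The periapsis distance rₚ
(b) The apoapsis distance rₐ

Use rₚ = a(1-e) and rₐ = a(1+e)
a = 682.5 Gm = 6.825 × 10^11 m
e = 0.8171:  1 − e = 0.1829,  1 + e = 1.8171
(a) rₚ = a(1 − e) = 6.825 × 10^11 m × 0.1829 = 1.24829 × 10^11 m ≈ 124.8 Gm
(b) rₐ = a(1 + e) = 6.825 × 10^11 m × 1.8171 = 1.24017 × 10^12 m ≈ 1.24 Tm

Final answer:
(a) rₚ = 124.8 Gm
(b) rₐ = 1.24 Tm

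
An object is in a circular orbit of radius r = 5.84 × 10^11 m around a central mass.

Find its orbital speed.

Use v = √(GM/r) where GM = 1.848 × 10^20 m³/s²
r = 5.84 × 10^11 m
GM = 1.848 × 10^20 m³/s²
GM/r = (1.848 × 10^20) / (5.84 × 10^11) = 3.16438 × 10^8 m²/s²
v = √(GM/r) = 17788.7 m/s ≈ 17.79 km/s

Final answer: 17.79 km/s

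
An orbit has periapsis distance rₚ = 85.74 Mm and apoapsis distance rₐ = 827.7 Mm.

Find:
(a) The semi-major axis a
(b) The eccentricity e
rₚ = 85.74 Mm = 8.574 × 10^7 m
rₐ = 827.7 Mm = 8.277 × 10^8 m
(a) a = (rₚ + rₐ)/2 = 4.5672 × 10^8 m ≈ 456.7 Mm
(b) e = (rₐ − rₚ)/(rₐ + rₚ) = (7.4196 × 10^8) / (9.1344 × 10^8) = 0.81227

Final answer:
(a) a = 456.7 Mm
(b) e = 0.8123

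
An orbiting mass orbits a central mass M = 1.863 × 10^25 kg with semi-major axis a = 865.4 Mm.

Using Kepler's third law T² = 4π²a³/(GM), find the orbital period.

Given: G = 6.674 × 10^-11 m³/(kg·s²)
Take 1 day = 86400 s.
M = 1.863 × 10^25 kg
GM = G × M = 6.674 × 10^-11 × 1.863 × 10^25 = 1.24337 × 10^15 m³/s²
a = 865.4 Mm = 8.654 × 10^8 m
a³ = 6.48113 × 10^26 m³
T = 2π √(a³/GM) = 2π √((6.48113 × 10^26) / (1.24337 × 10^15)) = 2π × 721981 s
T = 4.53634 × 10^6 s ≈ 52.5 days

Final answer: 52.5 days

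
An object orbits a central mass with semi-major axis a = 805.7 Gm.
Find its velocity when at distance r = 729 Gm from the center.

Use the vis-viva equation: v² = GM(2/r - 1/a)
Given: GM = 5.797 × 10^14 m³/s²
a = 805.7 Gm = 8.057 × 10^11 m
r = 729 Gm = 7.29 × 10^11 m
GM = 5.797 × 10^14 m³/s²
2/r − 1/a = 2.74348 × 10^-12 − 1.24116 × 10^-12 = 1.50233 × 10^-12 m⁻¹
v² = GM (2/r − 1/a) = 870.899 m²/s²
v = 29.511 m/s ≈ 29.51 m/s

Final answer: 29.51 m/s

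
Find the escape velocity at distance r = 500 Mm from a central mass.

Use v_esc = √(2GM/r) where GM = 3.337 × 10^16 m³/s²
r = 500 Mm = 5 × 10^8 m
GM = 3.337 × 10^16 m³/s²
2GM/r = 2 × (3.337 × 10^16) / (5 × 10^8) = 1.3348 × 10^8 m²/s²
v_esc = √(2GM/r) = 11553.4 m/s ≈ 11.55 km/s

Final answer: 11.55 km/s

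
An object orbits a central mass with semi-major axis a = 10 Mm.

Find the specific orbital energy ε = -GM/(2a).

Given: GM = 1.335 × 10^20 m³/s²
a = 10 Mm = 1 × 10^7 m
GM = 1.335 × 10^20 m³/s²
2a = 2 × 10^7 m
ε = −GM/(2a) = -6.675 × 10^12 J/kg ≈ -6675 GJ/kg

Final answer: -6675 GJ/kg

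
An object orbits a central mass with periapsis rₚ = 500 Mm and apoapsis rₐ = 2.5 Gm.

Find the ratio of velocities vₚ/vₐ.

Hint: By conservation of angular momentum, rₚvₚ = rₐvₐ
rₚ = 500 Mm = 5 × 10^8 m
rₐ = 2.5 Gm = 2.5 × 10^9 m
rₚvₚ = rₐvₐ  ⇒  vₚ/vₐ = rₐ/rₚ
vₚ/vₐ = (2.5 × 10^9) / (5 × 10^8) = 5

Final answer: vₚ/vₐ = 5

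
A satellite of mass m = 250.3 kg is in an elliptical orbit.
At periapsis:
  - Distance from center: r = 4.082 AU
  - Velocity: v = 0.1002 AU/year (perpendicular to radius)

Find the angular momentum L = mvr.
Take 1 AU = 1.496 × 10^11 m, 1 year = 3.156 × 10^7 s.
r = 4.082 AU = 6.10667 × 10^11 m
v = 0.1002 AU/year = 474.966 m/s
vr = 474.966 × 6.10667 × 10^11 = 2.90046 × 10^14 m²/s
L = m × vr = 250.3 × 2.90046 × 10^14 = 7.25985 × 10^16 kg·m²/s ≈ 7.26 × 10^16 kg·m²/s

Final answer: L = 7.26 × 10^16 kg·m²/s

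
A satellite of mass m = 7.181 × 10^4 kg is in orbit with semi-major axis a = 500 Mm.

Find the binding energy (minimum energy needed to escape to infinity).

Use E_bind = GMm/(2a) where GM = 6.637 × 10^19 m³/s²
a = 500 Mm = 5 × 10^8 m
GM = 6.637 × 10^19 m³/s²
m = 7.181 × 10^4 kg
GMm = 6.637 × 10^19 × 71810 = 4.76603 × 10^24 m³·kg/s²
2a = 1 × 10^9 m
E_bind = GMm/(2a) = 4.76603 × 10^15 J ≈ 4.766 PJ

Final answer: 4.766 PJ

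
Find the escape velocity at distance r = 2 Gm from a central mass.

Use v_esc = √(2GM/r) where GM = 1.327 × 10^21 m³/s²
r = 2 Gm = 2 × 10^9 m
GM = 1.327 × 10^21 m³/s²
2GM/r = 2 × (1.327 × 10^21) / (2 × 10^9) = 1.327 × 10^12 m²/s²
v_esc = √(2GM/r) = 1.15195 × 10^6 m/s ≈ 1152 km/s

Final answer: 1152 km/s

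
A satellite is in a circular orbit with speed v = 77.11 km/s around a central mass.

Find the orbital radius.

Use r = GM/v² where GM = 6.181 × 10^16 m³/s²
v = 77.11 km/s = 77110 m/s
GM = 6.181 × 10^16 m³/s²
v² = 5.94595 × 10^9 m²/s²
r = GM/v² = (6.181 × 10^16) / (5.94595 × 10^9) = 1.03953 × 10^7 m ≈ 1.04 × 10^7 m

Final answer: 1.04 × 10^7 m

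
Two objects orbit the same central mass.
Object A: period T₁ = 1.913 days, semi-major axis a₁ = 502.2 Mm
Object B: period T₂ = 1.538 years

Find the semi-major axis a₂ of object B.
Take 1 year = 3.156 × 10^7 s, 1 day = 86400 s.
T₁ = 1.913 days = 165283 s
T₂ = 1.538 years = 4.85393 × 10^7 s
a₁ = 502.2 Mm = 5.022 × 10^8 m
Kepler's third law: (T₂/T₁)² = (a₂/a₁)³  ⇒  a₂ = a₁ (T₂/T₁)^(2/3)
T₂/T₁ = 293.673
(T₂/T₁)^(2/3) = 44.1818
a₂ = 5.022 × 10^8 m × 44.1818 = 2.21881 × 10^10 m ≈ 22.19 Gm

Final answer: a₂ = 22.19 Gm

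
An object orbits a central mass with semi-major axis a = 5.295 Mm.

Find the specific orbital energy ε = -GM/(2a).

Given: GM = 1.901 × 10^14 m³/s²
a = 5.295 Mm = 5.295 × 10^6 m
GM = 1.901 × 10^14 m³/s²
2a = 1.059 × 10^7 m
ε = −GM/(2a) = -1.79509 × 10^7 J/kg ≈ -17.95 MJ/kg

Final answer: -17.95 MJ/kg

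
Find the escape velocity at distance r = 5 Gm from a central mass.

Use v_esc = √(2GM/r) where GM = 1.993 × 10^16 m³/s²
r = 5 Gm = 5 × 10^9 m
GM = 1.993 × 10^16 m³/s²
2GM/r = 2 × (1.993 × 10^16) / (5 × 10^9) = 7.972 × 10^6 m²/s²
v_esc = √(2GM/r) = 2823.47 m/s ≈ 2.823 km/s

Final answer: 2.823 km/s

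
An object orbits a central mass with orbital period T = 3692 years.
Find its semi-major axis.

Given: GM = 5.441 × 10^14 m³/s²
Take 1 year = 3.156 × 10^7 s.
T = 3692 years = 1.1652 × 10^11 s
GM = 5.441 × 10^14 m³/s²
Kepler's third law: a³ = GM T² / (4π²)
T² = 1.35768 × 10^22 s²
a³ = (5.441 × 10^14) × (1.35768 × 10^22) / (4π²) = 1.87118 × 10^35 m³
a = (a³)^(1/3) = 5.71969 × 10^11 m ≈ 572 Gm

Final answer: 572 Gm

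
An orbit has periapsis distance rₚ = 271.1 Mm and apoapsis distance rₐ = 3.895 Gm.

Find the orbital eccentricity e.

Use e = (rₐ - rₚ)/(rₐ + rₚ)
rₚ = 271.1 Mm = 2.711 × 10^8 m
rₐ = 3.895 Gm = 3.895 × 10^9 m
rₐ − rₚ = 3.6239 × 10^9 m
rₐ + rₚ = 4.1661 × 10^9 m
e = (rₐ − rₚ)/(rₐ + rₚ) = 0.869854

Final answer: e = 0.8699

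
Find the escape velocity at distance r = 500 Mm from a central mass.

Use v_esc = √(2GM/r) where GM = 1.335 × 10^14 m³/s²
r = 500 Mm = 5 × 10^8 m
GM = 1.335 × 10^14 m³/s²
2GM/r = 2 × (1.335 × 10^14) / (5 × 10^8) = 534000 m²/s²
v_esc = √(2GM/r) = 730.753 m/s ≈ 730.8 m/s

Final answer: 730.8 m/s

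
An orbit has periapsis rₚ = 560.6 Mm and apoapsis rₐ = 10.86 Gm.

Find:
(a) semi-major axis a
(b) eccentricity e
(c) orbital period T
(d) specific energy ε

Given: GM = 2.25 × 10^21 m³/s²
rₚ = 560.6 Mm = 5.606 × 10^8 m
rₐ = 10.86 Gm = 1.086 × 10^10 m
GM = 2.25 × 10^21 m³/s²
a = (rₚ + rₐ)/2 = 5.7103 × 10^9 m
e = (rₐ − rₚ)/(rₐ + rₚ) = (1.02994 × 10^10) / (1.14206 × 10^10) = 0.901827
(a) a = 5.7103 × 10^9 m ≈ 5.71 Gm
(b) e = 0.901827 ≈ 0.9018
(c) a³ = 1.86199 × 10^29 m³;  T = 2π √(a³/GM) = 2π × 9096.98 s = 57158 s ≈ 15.88 hours
(d) 2a = 1.14206 × 10^10 m;  ε = −GM/(2a) = -1.97012 × 10^11 J/kg ≈ -197 GJ/kg

Final answer:
(a) semi-major axis a = 5.71 Gm
(b) eccentricity e = 0.9018
(c) orbital period T = 15.88 hours
(d) specific energy ε = -197 GJ/kg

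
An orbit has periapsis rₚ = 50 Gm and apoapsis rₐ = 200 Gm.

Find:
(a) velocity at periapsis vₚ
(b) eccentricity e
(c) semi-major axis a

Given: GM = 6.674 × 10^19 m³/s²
rₚ = 50 Gm = 5 × 10^10 m
rₐ = 200 Gm = 2 × 10^11 m
GM = 6.674 × 10^19 m³/s²
a = (rₚ + rₐ)/2 = 1.25 × 10^11 m
e = (rₐ − rₚ)/(rₐ + rₚ) = (1.5 × 10^11) / (2.5 × 10^11) = 0.6
(a) vₚ² = GM (2/rₚ − 1/a) = 6.674 × 10^19 × (4 × 10^-11 − 8 × 10^-12) = 2.13568 × 10^9 m²/s²;  vₚ = 46213.4 m/s ≈ 46.21 km/s
(b) e = 0.6 ≈ 0.6
(c) a = 1.25 × 10^11 m ≈ 125 Gm

Final answer:
(a) velocity at periapsis vₚ = 46.21 km/s
(b) eccentricity e = 0.6
(c) semi-major axis a = 125 Gm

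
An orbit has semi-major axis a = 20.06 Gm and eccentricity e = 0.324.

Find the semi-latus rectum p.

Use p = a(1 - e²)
a = 20.06 Gm = 2.006 × 10^10 m
e = 0.324,  e² = 0.104976,  1 − e² = 0.895024
p = a(1 − e²) = 2.006 × 10^10 m × 0.895024 = 1.79542 × 10^10 m ≈ 17.95 Gm

Final answer: p = 17.95 Gm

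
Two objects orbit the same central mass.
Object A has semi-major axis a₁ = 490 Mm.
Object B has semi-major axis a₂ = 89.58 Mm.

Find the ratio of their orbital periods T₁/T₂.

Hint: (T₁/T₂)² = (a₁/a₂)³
a₁ = 490 Mm = 4.9 × 10^8 m
a₂ = 89.58 Mm = 8.958 × 10^7 m
a₁/a₂ = 5.46997
T₁/T₂ = (a₁/a₂)^(3/2) = (5.46997)^1.5 = 12.7932

Final answer: T₁/T₂ = 12.79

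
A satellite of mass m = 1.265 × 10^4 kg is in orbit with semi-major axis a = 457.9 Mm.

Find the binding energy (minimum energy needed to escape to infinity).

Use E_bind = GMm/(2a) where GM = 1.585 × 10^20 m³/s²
a = 457.9 Mm = 4.579 × 10^8 m
GM = 1.585 × 10^20 m³/s²
m = 1.265 × 10^4 kg
GMm = 1.585 × 10^20 × 12650 = 2.00502 × 10^24 m³·kg/s²
2a = 9.158 × 10^8 m
E_bind = GMm/(2a) = 2.18937 × 10^15 J ≈ 2.189 PJ

Final answer: 2.189 PJ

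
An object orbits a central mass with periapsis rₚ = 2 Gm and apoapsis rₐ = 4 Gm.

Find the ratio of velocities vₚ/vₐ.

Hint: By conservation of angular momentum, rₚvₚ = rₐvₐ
rₚ = 2 Gm = 2 × 10^9 m
rₐ = 4 Gm = 4 × 10^9 m
rₚvₚ = rₐvₐ  ⇒  vₚ/vₐ = rₐ/rₚ
vₚ/vₐ = (4 × 10^9) / (2 × 10^9) = 2

Final answer: vₚ/vₐ = 2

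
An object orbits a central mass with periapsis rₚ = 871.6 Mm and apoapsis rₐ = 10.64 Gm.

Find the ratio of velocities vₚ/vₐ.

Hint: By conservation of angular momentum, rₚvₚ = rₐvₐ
rₚ = 871.6 Mm = 8.716 × 10^8 m
rₐ = 10.64 Gm = 1.064 × 10^10 m
rₚvₚ = rₐvₐ  ⇒  vₚ/vₐ = rₐ/rₚ
vₚ/vₐ = (1.064 × 10^10) / (8.716 × 10^8) = 12.2074

Final answer: vₚ/vₐ = 12.21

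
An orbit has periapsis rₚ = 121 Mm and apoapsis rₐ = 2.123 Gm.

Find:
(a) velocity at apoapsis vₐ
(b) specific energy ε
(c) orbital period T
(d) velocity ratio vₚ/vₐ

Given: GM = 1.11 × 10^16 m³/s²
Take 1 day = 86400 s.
rₚ = 121 Mm = 1.21 × 10^8 m
rₐ = 2.123 Gm = 2.123 × 10^9 m
GM = 1.11 × 10^16 m³/s²
a = (rₚ + rₐ)/2 = 1.122 × 10^9 m
e = (rₐ − rₚ)/(rₐ + rₚ) = (2.002 × 10^9) / (2.244 × 10^9) = 0.892157
(a) vₐ² = GM (2/rₐ − 1/a) = 1.11 × 10^16 × (9.42063 × 10^-10 − 8.91266 × 10^-10) = 563852 m²/s²;  vₐ = 750.901 m/s ≈ 750.9 m/s
(b) 2a = 2.244 × 10^9 m;  ε = −GM/(2a) = -4.94652 × 10^6 J/kg ≈ -4.947 MJ/kg
(c) a³ = 1.41247 × 10^27 m³;  T = 2π √(a³/GM) = 2π × 356720 s = 2.24134 × 10^6 s ≈ 25.94 days
(d) vₚ/vₐ = rₐ/rₚ (angular momentum) = (2.123 × 10^9) / (1.21 × 10^8) = 17.5455 ≈ 17.55

Final answer:
(a) velocity at apoapsis vₐ = 750.9 m/s
(b) specific energy ε = -4.947 MJ/kg
(c) orbital period T = 25.94 days
(d) velocity ratio vₚ/vₐ = 17.55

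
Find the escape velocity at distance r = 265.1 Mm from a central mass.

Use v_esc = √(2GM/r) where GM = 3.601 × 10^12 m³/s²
r = 265.1 Mm = 2.651 × 10^8 m
GM = 3.601 × 10^12 m³/s²
2GM/r = 2 × (3.601 × 10^12) / (2.651 × 10^8) = 27167.1 m²/s²
v_esc = √(2GM/r) = 164.824 m/s ≈ 164.8 m/s

Final answer: 164.8 m/s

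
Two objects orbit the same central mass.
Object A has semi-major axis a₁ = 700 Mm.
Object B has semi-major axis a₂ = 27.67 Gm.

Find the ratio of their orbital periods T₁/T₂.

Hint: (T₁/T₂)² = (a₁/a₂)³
a₁ = 700 Mm = 7 × 10^8 m
a₂ = 27.67 Gm = 2.767 × 10^10 m
a₁/a₂ = 0.0252982
T₁/T₂ = (a₁/a₂)^(3/2) = (0.0252982)^1.5 = 0.00402377

Final answer: T₁/T₂ = 0.004024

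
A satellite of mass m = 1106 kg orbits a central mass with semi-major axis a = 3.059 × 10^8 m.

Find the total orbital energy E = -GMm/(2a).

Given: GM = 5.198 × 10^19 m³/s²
a = 3.059 × 10^8 m
GM = 5.198 × 10^19 m³/s²
2a = 6.118 × 10^8 m
GMm = 5.198 × 10^19 × 1106 = 5.74899 × 10^22 m³·kg/s²
E = −GMm/(2a) = -9.39684 × 10^13 J ≈ -93.97 TJ

Final answer: -93.97 TJ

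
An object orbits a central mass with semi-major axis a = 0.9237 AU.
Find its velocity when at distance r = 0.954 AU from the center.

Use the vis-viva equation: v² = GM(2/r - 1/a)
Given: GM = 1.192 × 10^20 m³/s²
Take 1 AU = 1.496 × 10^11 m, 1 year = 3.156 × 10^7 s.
a = 0.9237 AU = 1.38186 × 10^11 m
r = 0.954 AU = 1.42718 × 10^11 m
GM = 1.192 × 10^20 m³/s²
2/r − 1/a = 1.40136 × 10^-11 − 7.23665 × 10^-12 = 6.77696 × 10^-12 m⁻¹
v² = GM (2/r − 1/a) = 8.07814 × 10^8 m²/s²
v = 28422.1 m/s ≈ 5.996 AU/year

Final answer: 5.996 AU/year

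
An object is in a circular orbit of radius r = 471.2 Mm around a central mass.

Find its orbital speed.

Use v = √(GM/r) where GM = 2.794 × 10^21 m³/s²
r = 471.2 Mm = 4.712 × 10^8 m
GM = 2.794 × 10^21 m³/s²
GM/r = (2.794 × 10^21) / (4.712 × 10^8) = 5.92954 × 10^12 m²/s²
v = √(GM/r) = 2.43507 × 10^6 m/s ≈ 2435 km/s

Final answer: 2435 km/s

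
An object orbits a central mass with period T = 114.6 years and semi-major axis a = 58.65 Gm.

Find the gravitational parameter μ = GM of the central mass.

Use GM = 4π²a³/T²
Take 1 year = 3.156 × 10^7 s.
T = 114.6 years = 3.61678 × 10^9 s
a = 58.65 Gm = 5.865 × 10^10 m
a³ = 2.01746 × 10^32 m³
T² = 1.30811 × 10^19 s²
GM = 4π² × (2.01746 × 10^32) / (1.30811 × 10^19) = 6.08864 × 10^14 m³/s²
GM ≈ 6.089 × 10^14 m³/s²

Final answer: GM = 6.089 × 10^14 m³/s²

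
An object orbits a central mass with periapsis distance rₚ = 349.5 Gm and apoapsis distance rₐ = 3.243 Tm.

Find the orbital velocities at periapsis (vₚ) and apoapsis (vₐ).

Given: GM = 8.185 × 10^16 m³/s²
rₚ = 349.5 Gm = 3.495 × 10^11 m
rₐ = 3.243 Tm = 3.243 × 10^12 m
GM = 8.185 × 10^16 m³/s²
a = (rₚ + rₐ)/2 = 1.79625 × 10^12 m
Vis-viva: v² = GM (2/r − 1/a)
vₚ² = 8.185 × 10^16 × (5.72246 × 10^-12 − 5.56715 × 10^-13) = 422816 m²/s²
vₚ = 650.243 m/s ≈ 650.2 m/s
vₐ² = 8.185 × 10^16 × (6.16713 × 10^-13 − 5.56715 × 10^-13) = 4910.8 m²/s²
vₐ = 70.0771 m/s ≈ 70.08 m/s

Final answer: vₚ = 650.2 m/s, vₐ = 70.08 m/s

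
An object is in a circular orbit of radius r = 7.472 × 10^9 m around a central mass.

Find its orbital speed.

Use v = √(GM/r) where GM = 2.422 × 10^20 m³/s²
r = 7.472 × 10^9 m
GM = 2.422 × 10^20 m³/s²
GM/r = (2.422 × 10^20) / (7.472 × 10^9) = 3.24143 × 10^10 m²/s²
v = √(GM/r) = 180040 m/s ≈ 180 km/s

Final answer: 180 km/s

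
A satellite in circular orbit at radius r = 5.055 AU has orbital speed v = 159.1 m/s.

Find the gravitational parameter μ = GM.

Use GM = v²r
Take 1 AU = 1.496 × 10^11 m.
r = 5.055 AU = 7.56228 × 10^11 m
v = 159.1 m/s
v² = 25312.8 m²/s²
GM = v²r = 25312.8 × 7.56228 × 10^11 = 1.91423 × 10^16 m³/s²
GM ≈ 1.914 × 10^16 m³/s²

Final answer: GM = 1.914 × 10^16 m³/s²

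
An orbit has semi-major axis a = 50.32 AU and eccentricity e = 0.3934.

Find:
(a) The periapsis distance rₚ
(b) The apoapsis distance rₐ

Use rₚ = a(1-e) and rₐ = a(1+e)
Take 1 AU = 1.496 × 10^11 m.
a = 50.32 AU = 7.52787 × 10^12 m
e = 0.3934:  1 − e = 0.6066,  1 + e = 1.3934
(a) rₚ = a(1 − e) = 7.52787 × 10^12 m × 0.6066 = 4.56641 × 10^12 m ≈ 30.52 AU
(b) rₐ = a(1 + e) = 7.52787 × 10^12 m × 1.3934 = 1.04893 × 10^13 m ≈ 70.12 AU

Final answer:
(a) rₚ = 30.52 AU
(b) rₐ = 70.12 AU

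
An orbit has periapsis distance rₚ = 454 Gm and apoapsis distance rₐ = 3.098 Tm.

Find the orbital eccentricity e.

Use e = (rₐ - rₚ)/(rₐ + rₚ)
rₚ = 454 Gm = 4.54 × 10^11 m
rₐ = 3.098 Tm = 3.098 × 10^12 m
rₐ − rₚ = 2.644 × 10^12 m
rₐ + rₚ = 3.552 × 10^12 m
e = (rₐ − rₚ)/(rₐ + rₚ) = 0.744369

Final answer: e = 0.7444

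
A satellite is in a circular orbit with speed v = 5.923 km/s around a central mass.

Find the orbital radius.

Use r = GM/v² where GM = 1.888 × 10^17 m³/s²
v = 5.923 km/s = 5923 m/s
GM = 1.888 × 10^17 m³/s²
v² = 3.50819 × 10^7 m²/s²
r = GM/v² = (1.888 × 10^17) / (3.50819 × 10^7) = 5.38169 × 10^9 m ≈ 5.382 Gm

Final answer: 5.382 Gm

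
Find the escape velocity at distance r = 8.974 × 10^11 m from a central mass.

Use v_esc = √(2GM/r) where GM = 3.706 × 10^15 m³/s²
r = 8.974 × 10^11 m
GM = 3.706 × 10^15 m³/s²
2GM/r = 2 × (3.706 × 10^15) / (8.974 × 10^11) = 8259.42 m²/s²
v_esc = √(2GM/r) = 90.8813 m/s ≈ 90.88 m/s

Final answer: 90.88 m/s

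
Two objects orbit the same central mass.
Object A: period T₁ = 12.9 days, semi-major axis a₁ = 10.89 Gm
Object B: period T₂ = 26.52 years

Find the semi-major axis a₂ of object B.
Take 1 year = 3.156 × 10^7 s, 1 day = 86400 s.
T₁ = 12.9 days = 1.11456 × 10^6 s
T₂ = 26.52 years = 8.36971 × 10^8 s
a₁ = 10.89 Gm = 1.089 × 10^10 m
Kepler's third law: (T₂/T₁)² = (a₂/a₁)³  ⇒  a₂ = a₁ (T₂/T₁)^(2/3)
T₂/T₁ = 750.943
(T₂/T₁)^(2/3) = 82.6174
a₂ = 1.089 × 10^10 m × 82.6174 = 8.99703 × 10^11 m ≈ 899.7 Gm

Final answer: a₂ = 899.7 Gm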